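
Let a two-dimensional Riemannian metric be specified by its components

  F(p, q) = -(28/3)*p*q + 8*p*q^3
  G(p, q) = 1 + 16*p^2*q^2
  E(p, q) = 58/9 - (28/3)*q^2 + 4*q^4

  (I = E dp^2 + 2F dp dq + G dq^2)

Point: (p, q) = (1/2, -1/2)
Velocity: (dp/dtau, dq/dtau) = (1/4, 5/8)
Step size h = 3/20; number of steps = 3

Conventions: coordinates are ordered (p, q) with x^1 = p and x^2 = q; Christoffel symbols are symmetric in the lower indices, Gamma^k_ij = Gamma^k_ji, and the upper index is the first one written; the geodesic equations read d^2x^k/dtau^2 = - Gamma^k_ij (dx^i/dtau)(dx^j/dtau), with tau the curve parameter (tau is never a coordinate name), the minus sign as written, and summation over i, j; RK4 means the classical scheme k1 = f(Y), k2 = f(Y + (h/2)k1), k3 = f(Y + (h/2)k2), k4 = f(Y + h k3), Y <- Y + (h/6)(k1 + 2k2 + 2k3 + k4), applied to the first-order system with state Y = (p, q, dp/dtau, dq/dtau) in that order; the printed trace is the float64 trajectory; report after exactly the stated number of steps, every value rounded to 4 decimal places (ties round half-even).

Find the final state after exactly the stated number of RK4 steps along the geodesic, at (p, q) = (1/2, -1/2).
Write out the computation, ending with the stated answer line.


f(Y) = (dp/dtau, dq/dtau, -Gamma^p_ij Y'^i Y'^j, -Gamma^q_ij Y'^i Y'^j) with the Gammas evaluated at the stage position; h = 0.150000; intermediate values shown to 6 dp
step 0: p = 0.5000, q = -0.5000, dp/dtau = 0.2500, dq/dtau = 0.6250
step 1:
  k1: at (p, q) = (0.500000, -0.500000), (dp/dtau, dq/dtau) = (0.250000, 0.625000); Gamma_ppp = 0.000000, Gamma_ppq = 0.683938, Gamma_pqq = -0.683938, Gamma_qpp = 0.000000, Gamma_qpq = 0.373057, Gamma_qqq = -0.373057; k1 = (0.250000, 0.625000, 0.053433, 0.029145)
  k2: at (p, q) = (0.518750, -0.453125), (dp/dtau, dq/dtau) = (0.254007, 0.627186); Gamma_ppp = 0.000000, Gamma_ppq = 0.624443, Gamma_pqq = -0.714879, Gamma_qpp = 0.000000, Gamma_qpq = 0.305365, Gamma_qqq = -0.349591; k2 = (0.254007, 0.627186, 0.082247, 0.040220)
  k3: at (p, q) = (0.519051, -0.452961), (dp/dtau, dq/dtau) = (0.256168, 0.628017); Gamma_ppp = 0.000000, Gamma_ppq = 0.624143, Gamma_pqq = -0.715208, Gamma_qpp = 0.000000, Gamma_qpq = 0.305238, Gamma_qqq = -0.349774; k3 = (0.256168, 0.628017, 0.081260, 0.039740)
  k4: at (p, q) = (0.538425, -0.405798), (dp/dtau, dq/dtau) = (0.262189, 0.630961); Gamma_ppp = 0.000000, Gamma_ppq = 0.562798, Gamma_pqq = -0.746739, Gamma_qpp = 0.000000, Gamma_qpq = 0.245444, Gamma_qqq = -0.325663; k4 = (0.262189, 0.630961, 0.111077, 0.048442)
  Y <- Y + (h/6)(k1 + 2k2 + 2k3 + k4): p = 0.5383, q = -0.4058, dp/dtau = 0.2623, dq/dtau = 0.6309
step 2:
  k1: at (p, q) = (0.538314, -0.405841), (dp/dtau, dq/dtau) = (0.262288, 0.630938); Gamma_ppp = 0.000000, Gamma_ppq = 0.562881, Gamma_pqq = -0.746614, Gamma_qpp = 0.000000, Gamma_qpq = 0.245464, Gamma_qqq = -0.325587; k1 = (0.262288, 0.630938, 0.110914, 0.048368)
  k2: at (p, q) = (0.557985, -0.358521), (dp/dtau, dq/dtau) = (0.270607, 0.634565); Gamma_ppp = 0.000000, Gamma_ppq = 0.500326, Gamma_pqq = -0.778685, Gamma_qpp = 0.000000, Gamma_qpq = 0.192827, Gamma_qqq = -0.300108; k2 = (0.270607, 0.634565, 0.141726, 0.054622)
  k3: at (p, q) = (0.558609, -0.358248), (dp/dtau, dq/dtau) = (0.272918, 0.635034); Gamma_ppp = 0.000000, Gamma_ppq = 0.499866, Gamma_pqq = -0.779430, Gamma_qpp = 0.000000, Gamma_qpq = 0.192683, Gamma_qqq = -0.300446; k3 = (0.272918, 0.635034, 0.141054, 0.054372)
  k4: at (p, q) = (0.579251, -0.310586), (dp/dtau, dq/dtau) = (0.283446, 0.639094); Gamma_ppp = 0.000000, Gamma_ppq = 0.435978, Gamma_pqq = -0.813111, Gamma_qpp = 0.000000, Gamma_qpq = 0.146581, Gamma_qqq = -0.273377; k4 = (0.283446, 0.639094, 0.174154, 0.058552)
  Y <- Y + (h/6)(k1 + 2k2 + 2k3 + k4): p = 0.5791, q = -0.3106, dp/dtau = 0.2836, dq/dtau = 0.6391
step 3:
  k1: at (p, q) = (0.579133, -0.310610), (dp/dtau, dq/dtau) = (0.283554, 0.639060); Gamma_ppp = 0.000000, Gamma_ppq = 0.436025, Gamma_pqq = -0.812969, Gamma_qpp = 0.000000, Gamma_qpq = 0.146580, Gamma_qqq = -0.273299; k1 = (0.283554, 0.639060, 0.173993, 0.058492)
  k2: at (p, q) = (0.600400, -0.262681), (dp/dtau, dq/dtau) = (0.296603, 0.643447); Gamma_ppp = 0.000000, Gamma_ppq = 0.371001, Gamma_pqq = -0.847984, Gamma_qpp = 0.000000, Gamma_qpq = 0.106611, Gamma_qqq = -0.243678; k2 = (0.296603, 0.643447, 0.209476, 0.060195)
  k3: at (p, q) = (0.601378, -0.262352), (dp/dtau, dq/dtau) = (0.299264, 0.643575); Gamma_ppp = 0.000000, Gamma_ppq = 0.370487, Gamma_pqq = -0.849252, Gamma_qpp = 0.000000, Gamma_qpq = 0.106487, Gamma_qqq = -0.244095; k3 = (0.299264, 0.643575, 0.209040, 0.060083)
  k4: at (p, q) = (0.624023, -0.214074), (dp/dtau, dq/dtau) = (0.314910, 0.648073); Gamma_ppp = 0.000000, Gamma_ppq = 0.304175, Gamma_pqq = -0.886665, Gamma_qpp = 0.000000, Gamma_qpq = 0.072506, Gamma_qqq = -0.211354; k4 = (0.314910, 0.648073, 0.248243, 0.059174)
  Y <- Y + (h/6)(k1 + 2k2 + 2k3 + k4): p = 0.6239, q = -0.2141, dp/dtau = 0.3150, dq/dtau = 0.6480

Answer: p = 0.6239, q = -0.2141, dp/dtau = 0.3150, dq/dtau = 0.6480


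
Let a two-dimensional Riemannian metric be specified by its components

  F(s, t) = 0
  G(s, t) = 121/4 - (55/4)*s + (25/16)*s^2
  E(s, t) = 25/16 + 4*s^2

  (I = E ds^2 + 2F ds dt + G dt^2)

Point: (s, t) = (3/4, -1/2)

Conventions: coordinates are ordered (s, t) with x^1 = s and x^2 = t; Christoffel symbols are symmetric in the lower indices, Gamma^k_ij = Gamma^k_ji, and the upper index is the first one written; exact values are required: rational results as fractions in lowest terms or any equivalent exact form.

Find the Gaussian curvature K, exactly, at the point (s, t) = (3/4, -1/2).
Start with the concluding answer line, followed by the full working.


Answer: K = -15360/271633

E = 61/16, F = 0, G = 5329/256, EG - F^2 = 325069/4096 at the point
E_s = 6, E_t = 0, F_s = 0, F_t = 0, G_s = -365/32, G_t = 0
E_tt = 0, F_st = 0, G_ss = 25/8
Apply the Brioschi formula K = (det M1 - det M2)/(EG - F^2)^2 over the derivative matrices of E, F, G.
M1 = [[-E_tt/2 + F_st - G_ss/2, E_s/2, F_s - E_t/2], [F_t - G_s/2, E, F], [G_t/2, F, G]] = [[-25/16, 3, 0], [365/64, 61/16, 0], [0, 0, 5329/256]]; det M1 = -31467745/65536
M2 = [[0, E_t/2, G_s/2], [E_t/2, E, F], [G_s/2, F, G]] = [[0, 0, -365/64], [0, 61/16, 0], [-365/64, 0, 5329/256]]; det M2 = -8126725/65536
det M1 - det M2 = -5835255/16384; K = -5835255/16384 / (325069/4096)^2 = -15360/271633


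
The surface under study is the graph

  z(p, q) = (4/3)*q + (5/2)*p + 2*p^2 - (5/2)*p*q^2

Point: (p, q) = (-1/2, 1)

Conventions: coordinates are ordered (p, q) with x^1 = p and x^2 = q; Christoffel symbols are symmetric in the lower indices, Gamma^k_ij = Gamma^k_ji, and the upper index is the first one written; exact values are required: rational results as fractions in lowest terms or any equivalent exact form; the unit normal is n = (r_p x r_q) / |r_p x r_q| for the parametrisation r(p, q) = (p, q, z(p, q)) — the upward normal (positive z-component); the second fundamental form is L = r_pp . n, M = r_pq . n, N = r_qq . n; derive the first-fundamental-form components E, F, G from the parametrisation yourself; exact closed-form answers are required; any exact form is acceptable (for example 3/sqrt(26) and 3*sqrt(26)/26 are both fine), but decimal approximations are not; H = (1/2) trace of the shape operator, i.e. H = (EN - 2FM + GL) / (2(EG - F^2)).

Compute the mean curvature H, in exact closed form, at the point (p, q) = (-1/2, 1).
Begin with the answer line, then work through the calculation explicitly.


Answer: H = -150*sqrt(709)/502681

z_p = -2, z_q = 23/6, z_pp = 4, z_pq = -5, z_qq = 5/2
E = 5, F = -23/3, G = 565/36; answer radicand W^2 = 709/36
unnormalised second-form numerators: l = 4, m = -5, n = 5/2; L = l/sqrt(709/36), and similarly M = m/sqrt(W^2), N = n/sqrt(W^2)
H = (E*n - 2*F*m + G*l) / (2*(EG - F^2)*sqrt(W^2)); E*n - 2*F*m + G*l = -25/18, EG - F^2 = 709/36, so H = (-25/709)/sqrt(709/36)


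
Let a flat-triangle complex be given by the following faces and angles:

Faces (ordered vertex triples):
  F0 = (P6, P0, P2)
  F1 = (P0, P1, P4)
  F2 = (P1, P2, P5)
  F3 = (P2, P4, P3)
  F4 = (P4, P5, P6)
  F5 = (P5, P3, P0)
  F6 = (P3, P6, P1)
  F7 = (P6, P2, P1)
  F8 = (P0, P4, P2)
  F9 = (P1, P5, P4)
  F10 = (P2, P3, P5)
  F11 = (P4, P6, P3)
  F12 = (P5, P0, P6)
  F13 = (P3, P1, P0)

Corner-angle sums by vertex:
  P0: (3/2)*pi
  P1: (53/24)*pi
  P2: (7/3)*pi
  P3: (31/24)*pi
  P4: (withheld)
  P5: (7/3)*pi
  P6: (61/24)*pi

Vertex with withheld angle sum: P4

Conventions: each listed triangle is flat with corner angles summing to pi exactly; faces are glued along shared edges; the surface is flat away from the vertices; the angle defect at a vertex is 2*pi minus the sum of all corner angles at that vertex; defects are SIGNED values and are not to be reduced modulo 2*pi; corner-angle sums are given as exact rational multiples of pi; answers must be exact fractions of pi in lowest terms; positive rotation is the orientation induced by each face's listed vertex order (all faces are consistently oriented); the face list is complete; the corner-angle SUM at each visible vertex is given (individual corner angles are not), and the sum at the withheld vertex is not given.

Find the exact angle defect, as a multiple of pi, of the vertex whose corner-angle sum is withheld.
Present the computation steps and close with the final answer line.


V = 7, E = 21, F = 14; chi = V - E + F = 0
Gauss-Bonnet: total defect = 2*pi*chi = 0; visible defects sum to (-5/24)*pi

Answer: defect(P4) = (5/24)*pi


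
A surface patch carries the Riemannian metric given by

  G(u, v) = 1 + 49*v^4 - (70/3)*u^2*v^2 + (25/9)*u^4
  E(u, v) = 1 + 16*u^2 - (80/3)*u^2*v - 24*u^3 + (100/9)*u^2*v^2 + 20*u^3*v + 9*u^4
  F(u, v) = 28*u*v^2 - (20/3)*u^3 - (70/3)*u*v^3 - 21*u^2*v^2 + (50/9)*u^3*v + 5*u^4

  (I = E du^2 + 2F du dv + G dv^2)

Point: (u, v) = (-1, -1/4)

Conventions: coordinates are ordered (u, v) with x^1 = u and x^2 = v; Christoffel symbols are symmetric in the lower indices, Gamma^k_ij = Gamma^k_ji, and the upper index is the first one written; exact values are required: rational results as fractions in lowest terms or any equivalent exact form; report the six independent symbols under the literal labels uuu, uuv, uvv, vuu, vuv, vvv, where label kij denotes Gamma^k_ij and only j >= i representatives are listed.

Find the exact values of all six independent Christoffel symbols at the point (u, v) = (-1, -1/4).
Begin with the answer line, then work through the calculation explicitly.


Answer: Gamma_uuu = -195520/147161, Gamma_uuv = -60160/147161, Gamma_uvv = 9024/21023, Gamma_vuu = -30680/147161, Gamma_vuv = -9440/147161, Gamma_vvv = 1416/21023

E = 2245/36, F = 2773/288, G = 5785/2304 at the point
E_u = -3055/18, E_v = -470/9, F_u = -3785/96, F_v = 1679/72, G_u = -295/36, G_v = 413/48
EG - F^2 = 147161/2304;  g^inv = (2304/147161) * [[5785/2304, -2773/288], [-2773/288, 2245/36]]
first-kind symbols [ij,l] = (1/2)(d_i g_jl + d_j g_il - d_l g_ij): [uu,u] = E_u/2 = -3055/36, [uu,v] = F_u - E_v/2 = -3835/288, [uv,u] = E_v/2 = -235/9, [uv,v] = G_u/2 = -295/72, [vv,u] = F_v - G_u/2 = 329/12, [vv,v] = G_v/2 = 413/96
Gamma^u_ij = (G*[ij,u] - F*[ij,v])/(EG - F^2), Gamma^v_ij = (E*[ij,v] - F*[ij,u])/(EG - F^2)


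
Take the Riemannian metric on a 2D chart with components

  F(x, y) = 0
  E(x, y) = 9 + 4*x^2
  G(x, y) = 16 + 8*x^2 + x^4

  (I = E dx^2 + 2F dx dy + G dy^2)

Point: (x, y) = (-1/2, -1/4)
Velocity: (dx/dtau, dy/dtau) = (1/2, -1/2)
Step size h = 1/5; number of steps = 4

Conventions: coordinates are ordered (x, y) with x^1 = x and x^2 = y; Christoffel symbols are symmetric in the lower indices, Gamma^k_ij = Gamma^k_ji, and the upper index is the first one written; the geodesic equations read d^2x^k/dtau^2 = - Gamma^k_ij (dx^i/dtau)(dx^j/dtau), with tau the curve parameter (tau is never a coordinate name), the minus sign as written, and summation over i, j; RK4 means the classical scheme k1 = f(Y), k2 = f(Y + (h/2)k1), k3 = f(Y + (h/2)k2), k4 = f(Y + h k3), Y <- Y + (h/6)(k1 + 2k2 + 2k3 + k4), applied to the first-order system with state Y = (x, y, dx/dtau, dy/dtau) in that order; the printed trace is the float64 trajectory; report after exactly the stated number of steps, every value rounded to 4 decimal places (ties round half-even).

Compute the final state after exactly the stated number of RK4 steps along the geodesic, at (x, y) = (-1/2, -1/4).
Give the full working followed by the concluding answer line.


f(Y) = (dx/dtau, dy/dtau, -Gamma^x_ij Y'^i Y'^j, -Gamma^y_ij Y'^i Y'^j) with the Gammas evaluated at the stage position; h = 0.200000; intermediate values shown to 6 dp
step 0: x = -0.5000, y = -0.2500, dx/dtau = 0.5000, dy/dtau = -0.5000
step 1:
  k1: at (x, y) = (-0.500000, -0.250000), (dx/dtau, dy/dtau) = (0.500000, -0.500000); Gamma_xxx = -0.200000, Gamma_xxy = 0.000000, Gamma_xyy = 0.425000, Gamma_yxx = 0.000000, Gamma_yxy = -0.235294, Gamma_yyy = 0.000000; k1 = (0.500000, -0.500000, -0.056250, -0.117647)
  k2: at (x, y) = (-0.450000, -0.300000), (dx/dtau, dy/dtau) = (0.494375, -0.511765); Gamma_xxx = -0.183486, Gamma_xxy = 0.000000, Gamma_xyy = 0.385550, Gamma_yxx = 0.000000, Gamma_yxy = -0.214158, Gamma_yyy = 0.000000; k2 = (0.494375, -0.511765, -0.056132, -0.108366)
  k3: at (x, y) = (-0.450562, -0.301176), (dx/dtau, dy/dtau) = (0.494387, -0.510837); Gamma_xxx = -0.183678, Gamma_xxy = 0.000000, Gamma_xyy = 0.385999, Gamma_yxx = 0.000000, Gamma_yxy = -0.214400, Gamma_yyy = 0.000000; k3 = (0.494387, -0.510837, -0.055834, -0.108294)
  k4: at (x, y) = (-0.401123, -0.352167), (dx/dtau, dy/dtau) = (0.488833, -0.521659); Gamma_xxx = -0.166379, Gamma_xxy = 0.000000, Gamma_xyy = 0.346143, Gamma_yxx = 0.000000, Gamma_yxy = -0.192806, Gamma_yyy = 0.000000; k4 = (0.488833, -0.521659, -0.054438, -0.098333)
  Y <- Y + (h/6)(k1 + 2k2 + 2k3 + k4): x = -0.4011, y = -0.3522, dx/dtau = 0.4888, dy/dtau = -0.5216
step 2:
  k1: at (x, y) = (-0.401121, -0.352229), (dx/dtau, dy/dtau) = (0.488846, -0.521643); Gamma_xxx = -0.166378, Gamma_xxy = 0.000000, Gamma_xyy = 0.346142, Gamma_yxx = 0.000000, Gamma_yxy = -0.192805, Gamma_yyy = 0.000000; k1 = (0.488846, -0.521643, -0.054430, -0.098332)
  k2: at (x, y) = (-0.352237, -0.404393), (dx/dtau, dy/dtau) = (0.483403, -0.531476); Gamma_xxx = -0.148368, Gamma_xxy = 0.000000, Gamma_xyy = 0.305941, Gamma_yxx = 0.000000, Gamma_yxy = -0.170820, Gamma_yyy = 0.000000; k2 = (0.483403, -0.531476, -0.051748, -0.087773)
  k3: at (x, y) = (-0.352781, -0.405376), (dx/dtau, dy/dtau) = (0.483671, -0.530421); Gamma_xxx = -0.148574, Gamma_xxy = 0.000000, Gamma_xyy = 0.306392, Gamma_yxx = 0.000000, Gamma_yxy = -0.171068, Gamma_yyy = 0.000000; k3 = (0.483671, -0.530421, -0.051445, -0.087775)
  k4: at (x, y) = (-0.304387, -0.458313), (dx/dtau, dy/dtau) = (0.478557, -0.539198); Gamma_xxx = -0.129933, Gamma_xxy = 0.000000, Gamma_xyy = 0.265885, Gamma_yxx = 0.000000, Gamma_yxy = -0.148748, Gamma_yyy = 0.000000; k4 = (0.478557, -0.539198, -0.047545, -0.076765)
  Y <- Y + (h/6)(k1 + 2k2 + 2k3 + k4): x = -0.3044, y = -0.4584, dx/dtau = 0.4786, dy/dtau = -0.5392
step 3:
  k1: at (x, y) = (-0.304403, -0.458383), (dx/dtau, dy/dtau) = (0.478567, -0.539183); Gamma_xxx = -0.129939, Gamma_xxy = 0.000000, Gamma_xyy = 0.265898, Gamma_yxx = 0.000000, Gamma_yxy = -0.148756, Gamma_yyy = 0.000000; k1 = (0.478567, -0.539183, -0.047542, -0.076768)
  k2: at (x, y) = (-0.256546, -0.512302), (dx/dtau, dy/dtau) = (0.473813, -0.546860); Gamma_xxx = -0.110780, Gamma_xxy = 0.000000, Gamma_xyy = 0.225206, Gamma_yxx = 0.000000, Gamma_yxy = -0.126197, Gamma_yyy = 0.000000; k2 = (0.473813, -0.546860, -0.042479, -0.065398)
  k3: at (x, y) = (-0.257022, -0.513069), (dx/dtau, dy/dtau) = (0.474319, -0.545723); Gamma_xxx = -0.110974, Gamma_xxy = 0.000000, Gamma_xyy = 0.225613, Gamma_yxx = 0.000000, Gamma_yxy = -0.126423, Gamma_yyy = 0.000000; k3 = (0.474319, -0.545723, -0.042224, -0.065448)
  k4: at (x, y) = (-0.209539, -0.567528), (dx/dtau, dy/dtau) = (0.470123, -0.552273); Gamma_xxx = -0.091346, Gamma_xxy = 0.000000, Gamma_xyy = 0.184697, Gamma_yxx = 0.000000, Gamma_yxy = -0.103632, Gamma_yyy = 0.000000; k4 = (0.470123, -0.552273, -0.036145, -0.053813)
  Y <- Y + (h/6)(k1 + 2k2 + 2k3 + k4): x = -0.2096, y = -0.5676, dx/dtau = 0.4701, dy/dtau = -0.5523
step 4:
  k1: at (x, y) = (-0.209571, -0.567604), (dx/dtau, dy/dtau) = (0.470131, -0.552259); Gamma_xxx = -0.091359, Gamma_xxy = 0.000000, Gamma_xyy = 0.184725, Gamma_yxx = 0.000000, Gamma_yxy = -0.103648, Gamma_yyy = 0.000000; k1 = (0.470131, -0.552259, -0.036147, -0.053821)
  k2: at (x, y) = (-0.162558, -0.622830), (dx/dtau, dy/dtau) = (0.466516, -0.557641); Gamma_xxx = -0.071409, Gamma_xxy = 0.000000, Gamma_xyy = 0.143762, Gamma_yxx = 0.000000, Gamma_yxy = -0.080746, Gamma_yyy = 0.000000; k2 = (0.466516, -0.557641, -0.029163, -0.042012)
  k3: at (x, y) = (-0.162920, -0.623368), (dx/dtau, dy/dtau) = (0.467215, -0.556460); Gamma_xxx = -0.071564, Gamma_xxy = 0.000000, Gamma_xyy = 0.144079, Gamma_yxx = 0.000000, Gamma_yxy = -0.080923, Gamma_yyy = 0.000000; k3 = (0.467215, -0.556460, -0.028992, -0.042078)
  k4: at (x, y) = (-0.116128, -0.678896), (dx/dtau, dy/dtau) = (0.464333, -0.560674); Gamma_xxx = -0.051305, Gamma_xxy = 0.000000, Gamma_xyy = 0.102956, Gamma_yxx = 0.000000, Gamma_yxy = -0.057869, Gamma_yyy = 0.000000; k4 = (0.464333, -0.560674, -0.021303, -0.030131)
  Y <- Y + (h/6)(k1 + 2k2 + 2k3 + k4): x = -0.1162, y = -0.6790, dx/dtau = 0.4643, dy/dtau = -0.5607

Answer: x = -0.1162, y = -0.6790, dx/dtau = 0.4643, dy/dtau = -0.5607


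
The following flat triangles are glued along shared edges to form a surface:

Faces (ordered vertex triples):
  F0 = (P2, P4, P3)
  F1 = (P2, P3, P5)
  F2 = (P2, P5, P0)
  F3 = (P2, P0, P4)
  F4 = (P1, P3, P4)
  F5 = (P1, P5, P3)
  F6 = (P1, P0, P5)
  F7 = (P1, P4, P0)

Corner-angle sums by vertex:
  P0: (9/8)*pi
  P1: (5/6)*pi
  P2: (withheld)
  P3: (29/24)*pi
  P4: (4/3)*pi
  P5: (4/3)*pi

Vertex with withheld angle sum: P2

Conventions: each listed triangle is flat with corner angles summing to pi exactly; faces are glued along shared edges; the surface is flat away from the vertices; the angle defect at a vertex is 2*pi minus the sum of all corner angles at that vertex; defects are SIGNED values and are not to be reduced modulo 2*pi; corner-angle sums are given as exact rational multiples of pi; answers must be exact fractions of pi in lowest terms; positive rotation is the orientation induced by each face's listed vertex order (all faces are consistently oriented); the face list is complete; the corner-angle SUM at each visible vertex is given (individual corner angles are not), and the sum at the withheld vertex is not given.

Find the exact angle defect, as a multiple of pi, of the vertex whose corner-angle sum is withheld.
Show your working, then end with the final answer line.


V = 6, E = 12, F = 8; chi = V - E + F = 2
Gauss-Bonnet: total defect = 2*pi*chi = 4*pi; visible defects sum to (25/6)*pi

Answer: defect(P2) = -pi/6


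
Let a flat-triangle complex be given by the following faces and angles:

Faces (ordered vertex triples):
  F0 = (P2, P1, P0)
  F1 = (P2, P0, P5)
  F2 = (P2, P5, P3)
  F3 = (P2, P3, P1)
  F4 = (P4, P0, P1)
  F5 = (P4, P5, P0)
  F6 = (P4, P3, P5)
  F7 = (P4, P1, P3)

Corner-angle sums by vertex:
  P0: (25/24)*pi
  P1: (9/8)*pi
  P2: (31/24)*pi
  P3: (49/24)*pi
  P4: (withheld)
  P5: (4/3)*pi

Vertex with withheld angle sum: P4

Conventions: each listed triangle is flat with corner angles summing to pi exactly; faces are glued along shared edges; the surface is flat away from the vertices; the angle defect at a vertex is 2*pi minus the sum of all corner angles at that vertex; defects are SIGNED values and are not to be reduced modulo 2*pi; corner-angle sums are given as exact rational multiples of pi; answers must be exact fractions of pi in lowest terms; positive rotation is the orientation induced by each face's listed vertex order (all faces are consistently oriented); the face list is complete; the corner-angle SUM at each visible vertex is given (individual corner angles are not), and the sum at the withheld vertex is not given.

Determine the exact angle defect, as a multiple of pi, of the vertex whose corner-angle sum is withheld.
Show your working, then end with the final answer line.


V = 6, E = 12, F = 8; chi = V - E + F = 2
Gauss-Bonnet: total defect = 2*pi*chi = 4*pi; visible defects sum to (19/6)*pi

Answer: defect(P4) = (5/6)*pi


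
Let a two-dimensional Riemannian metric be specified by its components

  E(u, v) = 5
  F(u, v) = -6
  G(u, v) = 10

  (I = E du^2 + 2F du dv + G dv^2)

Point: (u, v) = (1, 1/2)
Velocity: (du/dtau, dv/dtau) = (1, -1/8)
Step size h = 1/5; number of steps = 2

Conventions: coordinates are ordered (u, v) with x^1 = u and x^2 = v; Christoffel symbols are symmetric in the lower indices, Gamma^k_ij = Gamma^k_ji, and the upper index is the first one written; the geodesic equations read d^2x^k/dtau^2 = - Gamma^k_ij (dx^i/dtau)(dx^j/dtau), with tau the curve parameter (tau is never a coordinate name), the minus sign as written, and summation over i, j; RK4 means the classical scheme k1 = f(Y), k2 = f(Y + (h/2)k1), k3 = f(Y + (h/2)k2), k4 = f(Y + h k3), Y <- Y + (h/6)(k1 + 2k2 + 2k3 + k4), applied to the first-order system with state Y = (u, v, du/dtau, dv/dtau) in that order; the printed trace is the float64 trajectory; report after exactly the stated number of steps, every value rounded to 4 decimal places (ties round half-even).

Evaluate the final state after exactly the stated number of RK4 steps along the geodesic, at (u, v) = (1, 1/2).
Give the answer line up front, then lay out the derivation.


Answer: u = 1.4000, v = 0.4500, du/dtau = 1.0000, dv/dtau = -0.1250

f(Y) = (du/dtau, dv/dtau, -Gamma^u_ij Y'^i Y'^j, -Gamma^v_ij Y'^i Y'^j) with the Gammas evaluated at the stage position; h = 0.200000; intermediate values shown to 6 dp
step 0: u = 1.0000, v = 0.5000, du/dtau = 1.0000, dv/dtau = -0.1250
step 1:
  k1: at (u, v) = (1.000000, 0.500000), (du/dtau, dv/dtau) = (1.000000, -0.125000); Gamma_uuu = 0.000000, Gamma_uuv = 0.000000, Gamma_uvv = 0.000000, Gamma_vuu = 0.000000, Gamma_vuv = 0.000000, Gamma_vvv = 0.000000; k1 = (1.000000, -0.125000, 0.000000, 0.000000)
  k2: at (u, v) = (1.100000, 0.487500), (du/dtau, dv/dtau) = (1.000000, -0.125000); Gamma_uuu = 0.000000, Gamma_uuv = 0.000000, Gamma_uvv = 0.000000, Gamma_vuu = 0.000000, Gamma_vuv = 0.000000, Gamma_vvv = 0.000000; k2 = (1.000000, -0.125000, 0.000000, 0.000000)
  k3: at (u, v) = (1.100000, 0.487500), (du/dtau, dv/dtau) = (1.000000, -0.125000); Gamma_uuu = 0.000000, Gamma_uuv = 0.000000, Gamma_uvv = 0.000000, Gamma_vuu = 0.000000, Gamma_vuv = 0.000000, Gamma_vvv = 0.000000; k3 = (1.000000, -0.125000, 0.000000, 0.000000)
  k4: at (u, v) = (1.200000, 0.475000), (du/dtau, dv/dtau) = (1.000000, -0.125000); Gamma_uuu = 0.000000, Gamma_uuv = 0.000000, Gamma_uvv = 0.000000, Gamma_vuu = 0.000000, Gamma_vuv = 0.000000, Gamma_vvv = 0.000000; k4 = (1.000000, -0.125000, 0.000000, 0.000000)
  Y <- Y + (h/6)(k1 + 2k2 + 2k3 + k4): u = 1.2000, v = 0.4750, du/dtau = 1.0000, dv/dtau = -0.1250
step 2:
  k1: at (u, v) = (1.200000, 0.475000), (du/dtau, dv/dtau) = (1.000000, -0.125000); Gamma_uuu = 0.000000, Gamma_uuv = 0.000000, Gamma_uvv = 0.000000, Gamma_vuu = 0.000000, Gamma_vuv = 0.000000, Gamma_vvv = 0.000000; k1 = (1.000000, -0.125000, 0.000000, 0.000000)
  k2: at (u, v) = (1.300000, 0.462500), (du/dtau, dv/dtau) = (1.000000, -0.125000); Gamma_uuu = 0.000000, Gamma_uuv = 0.000000, Gamma_uvv = 0.000000, Gamma_vuu = 0.000000, Gamma_vuv = 0.000000, Gamma_vvv = 0.000000; k2 = (1.000000, -0.125000, 0.000000, 0.000000)
  k3: at (u, v) = (1.300000, 0.462500), (du/dtau, dv/dtau) = (1.000000, -0.125000); Gamma_uuu = 0.000000, Gamma_uuv = 0.000000, Gamma_uvv = 0.000000, Gamma_vuu = 0.000000, Gamma_vuv = 0.000000, Gamma_vvv = 0.000000; k3 = (1.000000, -0.125000, 0.000000, 0.000000)
  k4: at (u, v) = (1.400000, 0.450000), (du/dtau, dv/dtau) = (1.000000, -0.125000); Gamma_uuu = 0.000000, Gamma_uuv = 0.000000, Gamma_uvv = 0.000000, Gamma_vuu = 0.000000, Gamma_vuv = 0.000000, Gamma_vvv = 0.000000; k4 = (1.000000, -0.125000, 0.000000, 0.000000)
  Y <- Y + (h/6)(k1 + 2k2 + 2k3 + k4): u = 1.4000, v = 0.4500, du/dtau = 1.0000, dv/dtau = -0.1250


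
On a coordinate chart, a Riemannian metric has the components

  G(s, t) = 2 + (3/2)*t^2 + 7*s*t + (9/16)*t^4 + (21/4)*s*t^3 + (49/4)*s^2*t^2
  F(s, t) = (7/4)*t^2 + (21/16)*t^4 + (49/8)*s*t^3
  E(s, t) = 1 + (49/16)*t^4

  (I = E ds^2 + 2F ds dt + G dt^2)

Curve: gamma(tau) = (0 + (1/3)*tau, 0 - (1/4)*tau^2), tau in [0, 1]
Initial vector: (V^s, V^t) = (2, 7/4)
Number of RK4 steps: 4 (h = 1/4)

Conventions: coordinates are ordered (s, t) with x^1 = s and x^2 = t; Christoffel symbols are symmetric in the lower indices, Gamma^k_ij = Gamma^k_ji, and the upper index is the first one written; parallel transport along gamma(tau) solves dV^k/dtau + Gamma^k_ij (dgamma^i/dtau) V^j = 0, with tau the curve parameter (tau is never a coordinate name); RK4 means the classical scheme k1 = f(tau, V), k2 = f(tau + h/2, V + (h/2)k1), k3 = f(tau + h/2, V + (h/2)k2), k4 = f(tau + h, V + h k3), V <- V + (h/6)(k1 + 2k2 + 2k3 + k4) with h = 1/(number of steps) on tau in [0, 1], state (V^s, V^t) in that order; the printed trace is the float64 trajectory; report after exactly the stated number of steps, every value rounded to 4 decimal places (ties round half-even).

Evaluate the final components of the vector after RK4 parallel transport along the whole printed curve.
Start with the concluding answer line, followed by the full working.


Answer: V^s = 2.0049, V^t = 1.8614

gamma'(tau) = (1/3, -(1/2)*tau); f(tau, V)^k = -Gamma^k_ij(gamma(tau)) gamma'^i(tau) V^j; h = 1/4; intermediate values shown to 6 dp
curve data and Christoffel symbols at the stage parameters:
  tau = 0.000000: gamma = (0.000000, 0.000000), gamma' = (0.333333, 0.000000); Gamma_sss = 0.000000, Gamma_sst = 0.000000, Gamma_stt = 0.000000, Gamma_tss = 0.000000, Gamma_tst = 0.000000, Gamma_ttt = 0.000000
  tau = 0.125000: gamma = (0.041667, -0.003906), gamma' = (0.333333, -0.062500); Gamma_sss = 0.000000, Gamma_sst = 0.000000, Gamma_stt = 0.000002, Gamma_tss = 0.000000, Gamma_tst = -0.006836, Gamma_ttt = 0.069987
  tau = 0.250000: gamma = (0.083333, -0.015625), gamma' = (0.333333, -0.125000); Gamma_sss = 0.000000, Gamma_sst = -0.000012, Gamma_stt = 0.000058, Gamma_tss = 0.000000, Gamma_tst = -0.027343, Gamma_ttt = 0.134113
  tau = 0.375000: gamma = (0.125000, -0.035156), gamma' = (0.333333, -0.187500); Gamma_sss = 0.000000, Gamma_sst = -0.000135, Gamma_stt = 0.000422, Gamma_tss = 0.000000, Gamma_tst = -0.061517, Gamma_ttt = 0.192362
  tau = 0.500000: gamma = (0.166667, -0.062500), gamma' = (0.333333, -0.250000); Gamma_sss = 0.000000, Gamma_sst = -0.000773, Gamma_stt = 0.001730, Gamma_tss = 0.000000, Gamma_tst = -0.109309, Gamma_ttt = 0.244643
  tau = 0.625000: gamma = (0.208333, -0.097656), gamma' = (0.333333, -0.312500); Gamma_sss = 0.000000, Gamma_sst = -0.003040, Gamma_stt = 0.005183, Gamma_tss = 0.000000, Gamma_tst = -0.170499, Gamma_ttt = 0.290661
  tau = 0.750000: gamma = (0.250000, -0.140625), gamma' = (0.333333, -0.375000); Gamma_sss = 0.000000, Gamma_sst = -0.009481, Gamma_stt = 0.012792, Gamma_tss = 0.000000, Gamma_tst = -0.244325, Gamma_ttt = 0.329646
  tau = 0.875000: gamma = (0.291667, -0.191406), gamma' = (0.333333, -0.437500); Gamma_sss = 0.000000, Gamma_sst = -0.025318, Gamma_stt = 0.027729, Gamma_tss = 0.000000, Gamma_tst = -0.328582, Gamma_ttt = 0.359876
  tau = 1.000000: gamma = (0.333333, -0.250000), gamma' = (0.333333, -0.500000); Gamma_sss = 0.000000, Gamma_sst = -0.060483, Gamma_stt = 0.054723, Gamma_tss = 0.000000, Gamma_tst = -0.417624, Gamma_ttt = 0.377850
step 0: V^s = 2.0000, V^t = 1.7500
step 1: k1 = (0.000000, 0.000000), k2 = (0.000000, 0.010788), k3 = (0.000000, 0.010797), k4 = (0.000017, 0.038522); V <- V + (h/6)(k1 + 2k2 + 2k3 + k4): V^s = 2.0000, V^t = 1.7534
step 2: k1 = (0.000017, 0.038540), k2 = (0.000168, 0.076400), k3 = (0.000168, 0.076667), k4 = (0.000837, 0.118342); V <- V + (h/6)(k1 + 2k2 + 2k3 + k4): V^s = 2.0001, V^t = 1.7727
step 3: k1 = (0.000837, 0.118354), k2 = (0.002806, 0.157378), k3 = (0.002819, 0.158085), k4 = (0.007307, 0.188297); V <- V + (h/6)(k1 + 2k2 + 2k3 + k4): V^s = 2.0009, V^t = 1.8118
step 4: k1 = (0.007303, 0.188194), k2 = (0.015580, 0.202206), k3 = (0.015605, 0.202525), k4 = (0.027878, 0.192492); V <- V + (h/6)(k1 + 2k2 + 2k3 + k4): V^s = 2.0049, V^t = 1.8614


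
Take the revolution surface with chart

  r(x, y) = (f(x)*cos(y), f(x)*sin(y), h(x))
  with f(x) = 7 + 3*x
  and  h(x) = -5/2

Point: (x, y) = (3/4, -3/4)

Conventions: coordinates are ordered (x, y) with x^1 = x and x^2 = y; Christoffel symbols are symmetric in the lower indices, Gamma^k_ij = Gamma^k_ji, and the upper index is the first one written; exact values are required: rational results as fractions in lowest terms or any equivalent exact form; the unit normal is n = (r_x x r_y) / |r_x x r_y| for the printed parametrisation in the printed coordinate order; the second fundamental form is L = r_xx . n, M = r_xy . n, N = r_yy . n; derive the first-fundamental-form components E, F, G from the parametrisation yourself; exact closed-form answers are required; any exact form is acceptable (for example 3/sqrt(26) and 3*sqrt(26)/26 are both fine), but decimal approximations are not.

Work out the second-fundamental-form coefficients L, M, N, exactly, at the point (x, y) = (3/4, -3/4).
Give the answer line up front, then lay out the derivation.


Answer: L = 0, M = 0, N = 0

f = 37/4, f' = 3, f'' = 0, h' = 0, h'' = 0
E = 9, F = 0, G = 1369/16; answer radicand W^2 = 9
unnormalised second-form numerators: l = 0, m = 0, n = 0; L = l/sqrt(9), and similarly M = m/sqrt(W^2), N = n/sqrt(W^2)


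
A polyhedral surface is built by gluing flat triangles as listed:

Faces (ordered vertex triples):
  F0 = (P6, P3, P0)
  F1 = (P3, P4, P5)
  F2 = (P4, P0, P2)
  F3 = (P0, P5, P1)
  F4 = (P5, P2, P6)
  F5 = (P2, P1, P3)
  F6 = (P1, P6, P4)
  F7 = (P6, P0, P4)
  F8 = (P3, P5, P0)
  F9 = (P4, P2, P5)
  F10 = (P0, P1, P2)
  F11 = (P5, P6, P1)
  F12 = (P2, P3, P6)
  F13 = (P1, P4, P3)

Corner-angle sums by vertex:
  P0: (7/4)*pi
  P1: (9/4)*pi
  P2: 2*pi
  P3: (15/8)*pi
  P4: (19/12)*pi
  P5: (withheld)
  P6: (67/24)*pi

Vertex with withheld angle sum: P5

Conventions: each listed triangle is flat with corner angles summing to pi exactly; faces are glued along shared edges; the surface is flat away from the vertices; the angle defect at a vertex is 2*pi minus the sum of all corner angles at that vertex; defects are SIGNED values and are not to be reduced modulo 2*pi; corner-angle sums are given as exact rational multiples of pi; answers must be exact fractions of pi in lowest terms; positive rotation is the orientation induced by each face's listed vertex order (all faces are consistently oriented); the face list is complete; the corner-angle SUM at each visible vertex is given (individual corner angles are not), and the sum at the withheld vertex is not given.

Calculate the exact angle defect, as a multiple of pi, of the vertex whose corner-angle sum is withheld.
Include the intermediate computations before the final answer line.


V = 7, E = 21, F = 14; chi = V - E + F = 0
Gauss-Bonnet: total defect = 2*pi*chi = 0; visible defects sum to -pi/4

Answer: defect(P5) = pi/4


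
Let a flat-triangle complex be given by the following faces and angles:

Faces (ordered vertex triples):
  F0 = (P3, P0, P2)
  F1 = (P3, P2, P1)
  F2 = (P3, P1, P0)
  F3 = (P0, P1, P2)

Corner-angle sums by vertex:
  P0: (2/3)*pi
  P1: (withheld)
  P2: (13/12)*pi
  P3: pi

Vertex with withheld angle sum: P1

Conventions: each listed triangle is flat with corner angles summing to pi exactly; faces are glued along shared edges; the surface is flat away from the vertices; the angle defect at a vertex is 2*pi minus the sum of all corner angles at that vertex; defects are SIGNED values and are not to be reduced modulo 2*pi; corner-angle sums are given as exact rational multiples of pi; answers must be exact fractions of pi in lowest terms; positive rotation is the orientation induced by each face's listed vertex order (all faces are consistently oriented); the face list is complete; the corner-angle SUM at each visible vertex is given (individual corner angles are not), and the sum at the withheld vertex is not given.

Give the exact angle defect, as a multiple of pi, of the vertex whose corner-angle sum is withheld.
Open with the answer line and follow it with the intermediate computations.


Answer: defect(P1) = (3/4)*pi

V = 4, E = 6, F = 4; chi = V - E + F = 2
Gauss-Bonnet: total defect = 2*pi*chi = 4*pi; visible defects sum to (13/4)*pi


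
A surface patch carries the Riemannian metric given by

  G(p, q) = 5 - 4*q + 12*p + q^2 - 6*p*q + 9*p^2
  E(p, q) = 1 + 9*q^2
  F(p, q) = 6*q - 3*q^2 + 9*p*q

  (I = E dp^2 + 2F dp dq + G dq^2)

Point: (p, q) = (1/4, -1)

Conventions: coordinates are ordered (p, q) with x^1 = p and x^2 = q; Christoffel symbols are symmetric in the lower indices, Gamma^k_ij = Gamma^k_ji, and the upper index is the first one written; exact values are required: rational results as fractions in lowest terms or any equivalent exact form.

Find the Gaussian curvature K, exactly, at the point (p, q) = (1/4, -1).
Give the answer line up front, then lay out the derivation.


Answer: K = -2304/148225

E = 10, F = -45/4, G = 241/16, EG - F^2 = 385/16 at the point
E_p = 0, E_q = -18, F_p = -9, F_q = 57/4, G_p = 45/2, G_q = -15/2
E_qq = 18, F_pq = 9, G_pp = 18
Evaluate Brioschi's two determinant matrices M1, M2 and divide by (EG - F^2)^2.
M1 = [[-E_qq/2 + F_pq - G_pp/2, E_p/2, F_p - E_q/2], [F_q - G_p/2, E, F], [G_q/2, F, G]] = [[-9, 0, 0], [3, 10, -45/4], [-15/4, -45/4, 241/16]]; det M1 = -3465/16
M2 = [[0, E_q/2, G_p/2], [E_q/2, E, F], [G_p/2, F, G]] = [[0, -9, 45/4], [-9, 10, -45/4], [45/4, -45/4, 241/16]]; det M2 = -3321/16
det M1 - det M2 = -9; K = -9 / (385/16)^2 = -2304/148225


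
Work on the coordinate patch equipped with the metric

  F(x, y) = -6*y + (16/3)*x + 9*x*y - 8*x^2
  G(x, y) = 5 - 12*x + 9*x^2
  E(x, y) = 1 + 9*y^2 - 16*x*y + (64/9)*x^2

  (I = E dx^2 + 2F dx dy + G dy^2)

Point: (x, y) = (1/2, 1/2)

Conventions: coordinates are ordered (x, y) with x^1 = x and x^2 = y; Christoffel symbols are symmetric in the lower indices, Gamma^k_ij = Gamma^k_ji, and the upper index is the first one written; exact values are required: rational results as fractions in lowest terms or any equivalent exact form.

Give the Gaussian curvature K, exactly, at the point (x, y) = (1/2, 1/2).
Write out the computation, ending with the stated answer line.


E = 37/36, F = -1/12, G = 5/4, EG - F^2 = 23/18 at the point
E_x = -8/9, E_y = 1, F_x = 11/6, F_y = -3/2, G_x = -3, G_y = 0
E_yy = 18, F_xy = 9, G_xx = 18
Brioschi: K = (det M1 - det M2) / (EG - F^2)^2 with the standard first/second-derivative matrices M1, M2.
M1 = [[-E_yy/2 + F_xy - G_xx/2, E_x/2, F_x - E_y/2], [F_y - G_x/2, E, F], [G_y/2, F, G]] = [[-9, -4/9, 4/3], [0, 37/36, -1/12], [0, -1/12, 5/4]]; det M1 = -23/2
M2 = [[0, E_y/2, G_x/2], [E_y/2, E, F], [G_x/2, F, G]] = [[0, 1/2, -3/2], [1/2, 37/36, -1/12], [-3/2, -1/12, 5/4]]; det M2 = -5/2
det M1 - det M2 = -9; K = -9 / (23/18)^2 = -2916/529

Answer: K = -2916/529


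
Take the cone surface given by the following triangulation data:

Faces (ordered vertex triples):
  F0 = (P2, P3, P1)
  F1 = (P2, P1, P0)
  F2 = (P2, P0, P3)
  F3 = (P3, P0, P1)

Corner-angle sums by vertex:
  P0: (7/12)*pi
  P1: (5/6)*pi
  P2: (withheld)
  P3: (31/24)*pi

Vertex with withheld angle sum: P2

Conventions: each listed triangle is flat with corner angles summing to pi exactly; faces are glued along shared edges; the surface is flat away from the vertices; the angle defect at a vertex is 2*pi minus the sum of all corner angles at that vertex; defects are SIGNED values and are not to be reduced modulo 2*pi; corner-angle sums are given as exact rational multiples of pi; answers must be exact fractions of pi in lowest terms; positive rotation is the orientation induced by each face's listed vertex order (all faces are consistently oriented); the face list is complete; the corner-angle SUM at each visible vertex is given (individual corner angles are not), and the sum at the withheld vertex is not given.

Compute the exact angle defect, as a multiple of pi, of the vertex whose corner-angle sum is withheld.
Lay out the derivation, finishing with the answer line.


V = 4, E = 6, F = 4; chi = V - E + F = 2
Gauss-Bonnet: total defect = 2*pi*chi = 4*pi; visible defects sum to (79/24)*pi

Answer: defect(P2) = (17/24)*pi


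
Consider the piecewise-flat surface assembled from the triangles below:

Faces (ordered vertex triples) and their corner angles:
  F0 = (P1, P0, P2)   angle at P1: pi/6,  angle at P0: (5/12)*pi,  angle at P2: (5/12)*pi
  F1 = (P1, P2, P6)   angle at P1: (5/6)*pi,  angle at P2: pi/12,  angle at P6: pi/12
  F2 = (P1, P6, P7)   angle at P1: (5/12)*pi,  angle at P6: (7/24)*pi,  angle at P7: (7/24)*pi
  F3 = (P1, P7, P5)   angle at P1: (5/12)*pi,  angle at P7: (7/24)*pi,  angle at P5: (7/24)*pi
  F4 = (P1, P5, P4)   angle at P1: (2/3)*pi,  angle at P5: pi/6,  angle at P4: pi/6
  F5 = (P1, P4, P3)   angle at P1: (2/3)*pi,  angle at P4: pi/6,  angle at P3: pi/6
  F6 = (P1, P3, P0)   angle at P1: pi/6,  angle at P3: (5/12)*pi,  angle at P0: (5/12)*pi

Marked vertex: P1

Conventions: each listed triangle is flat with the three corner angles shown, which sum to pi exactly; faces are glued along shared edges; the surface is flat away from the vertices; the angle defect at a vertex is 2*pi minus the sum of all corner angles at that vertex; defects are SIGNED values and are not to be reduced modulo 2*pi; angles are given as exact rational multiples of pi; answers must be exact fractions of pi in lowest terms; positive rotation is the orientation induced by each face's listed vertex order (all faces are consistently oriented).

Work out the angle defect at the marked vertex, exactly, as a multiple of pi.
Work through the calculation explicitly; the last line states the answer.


Sum of corner angles at P1: (10/3)*pi
defect = 2*pi - (10/3)*pi

Answer: defect(P1) = (-4/3)*pi


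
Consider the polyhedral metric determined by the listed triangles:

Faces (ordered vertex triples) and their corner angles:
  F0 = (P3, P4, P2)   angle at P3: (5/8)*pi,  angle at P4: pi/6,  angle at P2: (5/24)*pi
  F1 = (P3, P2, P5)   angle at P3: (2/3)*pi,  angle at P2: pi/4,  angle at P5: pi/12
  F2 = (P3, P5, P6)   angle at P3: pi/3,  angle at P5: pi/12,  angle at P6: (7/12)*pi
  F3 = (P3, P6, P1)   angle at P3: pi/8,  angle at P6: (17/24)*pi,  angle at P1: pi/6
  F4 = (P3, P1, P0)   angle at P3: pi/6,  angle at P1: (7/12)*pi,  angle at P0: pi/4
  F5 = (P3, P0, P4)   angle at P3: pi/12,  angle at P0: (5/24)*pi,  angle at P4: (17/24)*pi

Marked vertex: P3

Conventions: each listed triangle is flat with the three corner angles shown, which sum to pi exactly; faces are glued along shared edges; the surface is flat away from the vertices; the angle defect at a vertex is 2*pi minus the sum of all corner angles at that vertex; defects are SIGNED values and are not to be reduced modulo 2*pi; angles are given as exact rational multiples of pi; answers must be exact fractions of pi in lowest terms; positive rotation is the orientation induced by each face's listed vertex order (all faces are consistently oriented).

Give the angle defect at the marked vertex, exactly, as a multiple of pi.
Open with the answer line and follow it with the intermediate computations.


Answer: defect(P3) = 0

Sum of corner angles at P3: 2*pi
defect = 2*pi - 2*pi


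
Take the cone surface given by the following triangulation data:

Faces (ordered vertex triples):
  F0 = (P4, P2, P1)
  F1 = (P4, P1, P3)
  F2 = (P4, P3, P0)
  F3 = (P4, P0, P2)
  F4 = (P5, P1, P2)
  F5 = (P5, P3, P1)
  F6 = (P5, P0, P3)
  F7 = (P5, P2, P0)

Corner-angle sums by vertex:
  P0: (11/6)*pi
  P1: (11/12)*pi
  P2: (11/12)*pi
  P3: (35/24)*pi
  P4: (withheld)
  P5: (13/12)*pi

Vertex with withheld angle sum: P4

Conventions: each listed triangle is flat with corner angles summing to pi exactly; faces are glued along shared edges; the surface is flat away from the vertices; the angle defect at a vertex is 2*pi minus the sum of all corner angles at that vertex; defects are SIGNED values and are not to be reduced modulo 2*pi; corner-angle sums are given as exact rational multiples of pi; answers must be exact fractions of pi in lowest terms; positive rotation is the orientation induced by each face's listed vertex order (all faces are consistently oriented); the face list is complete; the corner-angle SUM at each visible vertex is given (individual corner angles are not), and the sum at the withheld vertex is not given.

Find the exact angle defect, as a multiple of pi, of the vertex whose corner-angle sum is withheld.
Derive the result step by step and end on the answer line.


V = 6, E = 12, F = 8; chi = V - E + F = 2
Gauss-Bonnet: total defect = 2*pi*chi = 4*pi; visible defects sum to (91/24)*pi

Answer: defect(P4) = (5/24)*pi
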